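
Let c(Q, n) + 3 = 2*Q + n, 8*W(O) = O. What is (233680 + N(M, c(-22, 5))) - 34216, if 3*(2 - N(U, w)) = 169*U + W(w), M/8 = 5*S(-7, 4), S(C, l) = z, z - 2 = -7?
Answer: 2528813/12 ≈ 2.1073e+5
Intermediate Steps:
W(O) = O/8
c(Q, n) = -3 + n + 2*Q (c(Q, n) = -3 + (2*Q + n) = -3 + (n + 2*Q) = -3 + n + 2*Q)
z = -5 (z = 2 - 7 = -5)
S(C, l) = -5
M = -200 (M = 8*(5*(-5)) = 8*(-25) = -200)
N(U, w) = 2 - 169*U/3 - w/24 (N(U, w) = 2 - (169*U + w/8)/3 = 2 + (-169*U/3 - w/24) = 2 - 169*U/3 - w/24)
(233680 + N(M, c(-22, 5))) - 34216 = (233680 + (2 - 169/3*(-200) - (-3 + 5 + 2*(-22))/24)) - 34216 = (233680 + (2 + 33800/3 - (-3 + 5 - 44)/24)) - 34216 = (233680 + (2 + 33800/3 - 1/24*(-42))) - 34216 = (233680 + (2 + 33800/3 + 7/4)) - 34216 = (233680 + 135245/12) - 34216 = 2939405/12 - 34216 = 2528813/12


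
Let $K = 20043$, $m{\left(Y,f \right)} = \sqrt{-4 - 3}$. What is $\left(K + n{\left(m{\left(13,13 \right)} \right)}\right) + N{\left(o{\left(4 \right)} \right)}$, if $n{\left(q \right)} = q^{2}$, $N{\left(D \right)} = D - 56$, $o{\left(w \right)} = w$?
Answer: $19984$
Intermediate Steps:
$m{\left(Y,f \right)} = i \sqrt{7}$ ($m{\left(Y,f \right)} = \sqrt{-7} = i \sqrt{7}$)
$N{\left(D \right)} = -56 + D$
$\left(K + n{\left(m{\left(13,13 \right)} \right)}\right) + N{\left(o{\left(4 \right)} \right)} = \left(20043 + \left(i \sqrt{7}\right)^{2}\right) + \left(-56 + 4\right) = \left(20043 - 7\right) - 52 = 20036 - 52 = 19984$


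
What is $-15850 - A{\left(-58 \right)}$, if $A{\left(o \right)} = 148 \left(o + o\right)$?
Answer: $1318$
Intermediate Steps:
$A{\left(o \right)} = 296 o$ ($A{\left(o \right)} = 148 \cdot 2 o = 296 o$)
$-15850 - A{\left(-58 \right)} = -15850 - 296 \left(-58\right) = -15850 - -17168 = -15850 + 17168 = 1318$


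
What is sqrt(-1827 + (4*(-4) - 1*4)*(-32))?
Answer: I*sqrt(1187) ≈ 34.453*I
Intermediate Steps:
sqrt(-1827 + (4*(-4) - 1*4)*(-32)) = sqrt(-1827 + (-16 - 4)*(-32)) = sqrt(-1827 - 20*(-32)) = sqrt(-1827 + 640) = sqrt(-1187) = I*sqrt(1187)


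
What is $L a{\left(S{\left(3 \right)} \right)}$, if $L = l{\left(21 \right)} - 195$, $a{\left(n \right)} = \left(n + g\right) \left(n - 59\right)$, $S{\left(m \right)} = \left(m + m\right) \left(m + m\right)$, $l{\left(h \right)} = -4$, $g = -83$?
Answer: $-215119$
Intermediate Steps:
$S{\left(m \right)} = 4 m^{2}$ ($S{\left(m \right)} = 2 m 2 m = 4 m^{2}$)
$a{\left(n \right)} = \left(-83 + n\right) \left(-59 + n\right)$ ($a{\left(n \right)} = \left(n - 83\right) \left(n - 59\right) = \left(-83 + n\right) \left(-59 + n\right)$)
$L = -199$ ($L = -4 - 195 = -199$)
$L a{\left(S{\left(3 \right)} \right)} = - 199 \left(4897 + \left(4 \cdot 3^{2}\right)^{2} - 142 \cdot 4 \cdot 3^{2}\right) = - 199 \left(4897 + \left(4 \cdot 9\right)^{2} - 142 \cdot 4 \cdot 9\right) = - 199 \left(4897 + 36^{2} - 5112\right) = - 199 \left(4897 + 1296 - 5112\right) = \left(-199\right) 1081 = -215119$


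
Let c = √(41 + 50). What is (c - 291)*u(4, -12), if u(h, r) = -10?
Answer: 2910 - 10*√91 ≈ 2814.6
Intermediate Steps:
c = √91 ≈ 9.5394
(c - 291)*u(4, -12) = (√91 - 291)*(-10) = (-291 + √91)*(-10) = 2910 - 10*√91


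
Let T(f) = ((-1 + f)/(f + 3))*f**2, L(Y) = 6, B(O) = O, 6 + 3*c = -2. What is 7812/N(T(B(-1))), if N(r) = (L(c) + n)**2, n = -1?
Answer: 7812/25 ≈ 312.48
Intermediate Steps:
c = -8/3 (c = -2 + (1/3)*(-2) = -2 - 2/3 = -8/3 ≈ -2.6667)
T(f) = f**2*(-1 + f)/(3 + f) (T(f) = ((-1 + f)/(3 + f))*f**2 = f**2*(-1 + f)/(3 + f))
N(r) = 25 (N(r) = (6 - 1)**2 = 5**2 = 25)
7812/N(T(B(-1))) = 7812/25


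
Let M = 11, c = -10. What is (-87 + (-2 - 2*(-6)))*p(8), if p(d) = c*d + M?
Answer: 5313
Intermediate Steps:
p(d) = 11 - 10*d (p(d) = -10*d + 11 = 11 - 10*d)
(-87 + (-2 - 2*(-6)))*p(8) = (-87 + (-2 - 2*(-6)))*(11 - 10*8) = (-87 + (-2 + 12))*(11 - 80) = (-87 + 10)*(-69) = -77*(-69) = 5313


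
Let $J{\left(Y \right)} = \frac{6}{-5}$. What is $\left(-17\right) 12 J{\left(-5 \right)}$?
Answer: $\frac{1224}{5} \approx 244.8$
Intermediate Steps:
$J{\left(Y \right)} = - \frac{6}{5}$ ($J{\left(Y \right)} = 6 \left(- \frac{1}{5}\right) = - \frac{6}{5}$)
$\left(-17\right) 12 J{\left(-5 \right)} = \left(-17\right) 12 \left(- \frac{6}{5}\right) = \left(-204\right) \left(- \frac{6}{5}\right) = \frac{1224}{5}$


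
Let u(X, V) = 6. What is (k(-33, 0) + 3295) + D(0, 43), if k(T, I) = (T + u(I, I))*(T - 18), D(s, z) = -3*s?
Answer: 4672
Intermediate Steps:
k(T, I) = (-18 + T)*(6 + T) (k(T, I) = (T + 6)*(T - 18) = (6 + T)*(-18 + T) = (-18 + T)*(6 + T))
(k(-33, 0) + 3295) + D(0, 43) = ((-108 + (-33)² - 12*(-33)) + 3295) - 3*0 = ((-108 + 1089 + 396) + 3295) + 0 = (1377 + 3295) + 0 = 4672 + 0 = 4672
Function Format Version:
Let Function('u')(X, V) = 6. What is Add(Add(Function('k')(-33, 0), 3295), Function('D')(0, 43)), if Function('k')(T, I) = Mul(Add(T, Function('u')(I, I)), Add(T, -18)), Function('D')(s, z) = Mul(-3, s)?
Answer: 4672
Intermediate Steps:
Function('k')(T, I) = Mul(Add(-18, T), Add(6, T)) (Function('k')(T, I) = Mul(Add(T, 6), Add(T, -18)) = Mul(Add(6, T), Add(-18, T)) = Mul(Add(-18, T), Add(6, T)))
Add(Add(Function('k')(-33, 0), 3295), Function('D')(0, 43)) = Add(Add(Add(-108, Pow(-33, 2), Mul(-12, -33)), 3295), Mul(-3, 0)) = Add(Add(Add(-108, 1089, 396), 3295), 0) = Add(Add(1377, 3295), 0) = Add(4672, 0) = 4672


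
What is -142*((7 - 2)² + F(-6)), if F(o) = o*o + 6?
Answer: -9514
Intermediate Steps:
F(o) = 6 + o² (F(o) = o² + 6 = 6 + o²)
-142*((7 - 2)² + F(-6)) = -142*((7 - 2)² + (6 + (-6)²)) = -142*(5² + (6 + 36)) = -142*(25 + 42) = -142*67 = -9514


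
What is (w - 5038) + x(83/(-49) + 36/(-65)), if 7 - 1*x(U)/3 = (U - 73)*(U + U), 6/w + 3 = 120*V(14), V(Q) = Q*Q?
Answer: -36896425320793/6116967675 ≈ -6031.8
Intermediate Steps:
V(Q) = Q**2
w = 2/7839 (w = 6/(-3 + 120*14**2) = 6/(-3 + 120*196) = 6/(-3 + 23520) = 6/23517 = 6*(1/23517) = 2/7839 ≈ 0.00025513)
x(U) = 21 - 6*U*(-73 + U) (x(U) = 21 - 3*(U - 73)*(U + U) = 21 - 3*(-73 + U)*2*U = 21 - 6*U*(-73 + U))
(w - 5038) + x(83/(-49) + 36/(-65)) = (2/7839 - 5038) + (21 - 6*(83/(-49) + 36/(-65))**2 + 438*(83/(-49) + 36/(-65))) = -39492880/7839 + (21 - 6*(83*(-1/49) + 36*(-1/65))**2 + 438*(83*(-1/49) + 36*(-1/65))) = -39492880/7839 + (21 - 6*(-83/49 - 36/65)**2 + 438*(-83/49 - 36/65)) = -39492880/7839 + (21 - 6*(-7159/3185)**2 + 438*(-7159/3185)) = -39492880/7839 + (21 - 6*51251281/10144225 - 3135642/3185) = -39492880/7839 + (21 - 307507686/10144225 - 3135642/3185) = -39492880/7839 - 10081498731/10144225 = -36896425320793/6116967675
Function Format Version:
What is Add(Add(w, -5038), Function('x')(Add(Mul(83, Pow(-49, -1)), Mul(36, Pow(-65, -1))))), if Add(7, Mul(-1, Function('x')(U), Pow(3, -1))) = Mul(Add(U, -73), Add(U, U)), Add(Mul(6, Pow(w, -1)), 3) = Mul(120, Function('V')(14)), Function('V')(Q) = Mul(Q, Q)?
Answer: Rational(-36896425320793, 6116967675) ≈ -6031.8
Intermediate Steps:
Function('V')(Q) = Pow(Q, 2)
w = Rational(2, 7839) (w = Mul(6, Pow(Add(-3, Mul(120, Pow(14, 2))), -1)) = Mul(6, Pow(Add(-3, Mul(120, 196)), -1)) = Mul(6, Pow(Add(-3, 23520), -1)) = Mul(6, Pow(23517, -1)) = Mul(6, Rational(1, 23517)) = Rational(2, 7839) ≈ 0.00025513)
Function('x')(U) = Add(21, Mul(-6, U, Add(-73, U))) (Function('x')(U) = Add(21, Mul(-3, Mul(Add(U, -73), Add(U, U)))) = Add(21, Mul(-3, Mul(Add(-73, U), Mul(2, U)))) = Add(21, Mul(-3, Mul(2, U, Add(-73, U)))) = Add(21, Mul(-6, U, Add(-73, U))))
Add(Add(w, -5038), Function('x')(Add(Mul(83, Pow(-49, -1)), Mul(36, Pow(-65, -1))))) = Add(Add(Rational(2, 7839), -5038), Add(21, Mul(-6, Pow(Add(Mul(83, Pow(-49, -1)), Mul(36, Pow(-65, -1))), 2)), Mul(438, Add(Mul(83, Pow(-49, -1)), Mul(36, Pow(-65, -1)))))) = Add(Rational(-39492880, 7839), Add(21, Mul(-6, Pow(Add(Mul(83, Rational(-1, 49)), Mul(36, Rational(-1, 65))), 2)), Mul(438, Add(Mul(83, Rational(-1, 49)), Mul(36, Rational(-1, 65)))))) = Add(Rational(-39492880, 7839), Add(21, Mul(-6, Pow(Add(Rational(-83, 49), Rational(-36, 65)), 2)), Mul(438, Add(Rational(-83, 49), Rational(-36, 65))))) = Add(Rational(-39492880, 7839), Add(21, Mul(-6, Pow(Rational(-7159, 3185), 2)), Mul(438, Rational(-7159, 3185)))) = Add(Rational(-39492880, 7839), Add(21, Mul(-6, Rational(51251281, 10144225)), Rational(-3135642, 3185))) = Add(Rational(-39492880, 7839), Add(21, Rational(-307507686, 10144225), Rational(-3135642, 3185))) = Add(Rational(-39492880, 7839), Rational(-10081498731, 10144225)) = Rational(-36896425320793, 6116967675)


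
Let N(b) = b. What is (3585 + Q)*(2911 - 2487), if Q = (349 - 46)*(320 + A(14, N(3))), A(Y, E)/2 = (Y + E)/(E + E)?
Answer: 43359088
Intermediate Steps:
A(Y, E) = (E + Y)/E (A(Y, E) = 2*((Y + E)/(E + E)) = 2*((E + Y)/((2*E))) = 2*((E + Y)*(1/(2*E))) = 2*((E + Y)/(2*E)) = (E + Y)/E)
Q = 98677 (Q = (349 - 46)*(320 + (3 + 14)/3) = 303*(320 + (⅓)*17) = 303*(320 + 17/3) = 303*(977/3) = 98677)
(3585 + Q)*(2911 - 2487) = (3585 + 98677)*(2911 - 2487) = 102262*424 = 43359088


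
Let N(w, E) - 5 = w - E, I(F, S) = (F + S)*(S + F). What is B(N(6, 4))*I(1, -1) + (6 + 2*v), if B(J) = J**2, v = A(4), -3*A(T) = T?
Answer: 10/3 ≈ 3.3333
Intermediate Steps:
A(T) = -T/3
I(F, S) = (F + S)**2 (I(F, S) = (F + S)*(F + S) = (F + S)**2)
v = -4/3 (v = -1/3*4 = -4/3 ≈ -1.3333)
N(w, E) = 5 + w - E (N(w, E) = 5 + (w - E) = 5 + w - E)
B(N(6, 4))*I(1, -1) + (6 + 2*v) = (5 + 6 - 1*4)**2*(1 - 1)**2 + (6 + 2*(-4/3)) = (5 + 6 - 4)**2*0**2 + (6 - 8/3) = 7**2*0 + 10/3 = 49*0 + 10/3 = 0 + 10/3 = 10/3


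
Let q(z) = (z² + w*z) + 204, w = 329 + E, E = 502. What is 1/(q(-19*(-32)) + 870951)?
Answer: 1/1746067 ≈ 5.7272e-7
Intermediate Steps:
w = 831 (w = 329 + 502 = 831)
q(z) = 204 + z² + 831*z (q(z) = (z² + 831*z) + 204 = 204 + z² + 831*z)
1/(q(-19*(-32)) + 870951) = 1/((204 + (-19*(-32))² + 831*(-19*(-32))) + 870951) = 1/((204 + 608² + 831*608) + 870951) = 1/((204 + 369664 + 505248) + 870951) = 1/(875116 + 870951) = 1/1746067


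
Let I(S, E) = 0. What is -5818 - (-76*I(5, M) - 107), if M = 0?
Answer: -5711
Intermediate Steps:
-5818 - (-76*I(5, M) - 107) = -5818 - (-76*0 - 107) = -5818 - (0 - 107) = -5818 - 1*(-107) = -5818 + 107 = -5711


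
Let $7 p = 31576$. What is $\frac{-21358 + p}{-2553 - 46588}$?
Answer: $\frac{117930}{343987} \approx 0.34283$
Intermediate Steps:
$p = \frac{31576}{7}$ ($p = \frac{1}{7} \cdot 31576 = \frac{31576}{7} \approx 4510.9$)
$\frac{-21358 + p}{-2553 - 46588} = \frac{-21358 + \frac{31576}{7}}{-2553 - 46588} = - \frac{117930}{7 \left(-49141\right)} = \left(- \frac{117930}{7}\right) \left(- \frac{1}{49141}\right) = \frac{117930}{343987}$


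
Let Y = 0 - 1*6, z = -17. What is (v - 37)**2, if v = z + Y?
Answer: 3600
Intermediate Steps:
Y = -6 (Y = 0 - 6 = -6)
v = -23 (v = -17 - 6 = -23)
(v - 37)**2 = (-23 - 37)**2 = (-60)**2 = 3600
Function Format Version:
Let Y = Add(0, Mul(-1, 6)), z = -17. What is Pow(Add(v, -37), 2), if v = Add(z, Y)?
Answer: 3600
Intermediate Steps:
Y = -6 (Y = Add(0, -6) = -6)
v = -23 (v = Add(-17, -6) = -23)
Pow(Add(v, -37), 2) = Pow(Add(-23, -37), 2) = Pow(-60, 2) = 3600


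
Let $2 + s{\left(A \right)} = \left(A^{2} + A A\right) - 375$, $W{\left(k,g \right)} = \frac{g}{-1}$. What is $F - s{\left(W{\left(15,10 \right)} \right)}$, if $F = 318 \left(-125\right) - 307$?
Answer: $-39880$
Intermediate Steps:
$W{\left(k,g \right)} = - g$ ($W{\left(k,g \right)} = g \left(-1\right) = - g$)
$s{\left(A \right)} = -377 + 2 A^{2}$ ($s{\left(A \right)} = -2 - \left(375 - A^{2} - A A\right) = -2 + \left(\left(A^{2} + A^{2}\right) - 375\right) = -2 + \left(2 A^{2} - 375\right) = -2 + \left(-375 + 2 A^{2}\right) = -377 + 2 A^{2}$)
$F = -40057$ ($F = -39750 - 307 = -40057$)
$F - s{\left(W{\left(15,10 \right)} \right)} = -40057 - \left(-377 + 2 \left(\left(-1\right) 10\right)^{2}\right) = -40057 - \left(-377 + 2 \left(-10\right)^{2}\right) = -40057 - \left(-377 + 2 \cdot 100\right) = -40057 - \left(-377 + 200\right) = -40057 - -177 = -40057 + 177 = -39880$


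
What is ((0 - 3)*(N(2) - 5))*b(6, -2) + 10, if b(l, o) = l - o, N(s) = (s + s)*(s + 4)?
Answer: -446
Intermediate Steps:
N(s) = 2*s*(4 + s) (N(s) = (2*s)*(4 + s) = 2*s*(4 + s))
((0 - 3)*(N(2) - 5))*b(6, -2) + 10 = ((0 - 3)*(2*2*(4 + 2) - 5))*(6 - 1*(-2)) + 10 = (-3*(2*2*6 - 5))*(6 + 2) + 10 = -3*(24 - 5)*8 + 10 = -3*19*8 + 10 = -57*8 + 10 = -456 + 10 = -446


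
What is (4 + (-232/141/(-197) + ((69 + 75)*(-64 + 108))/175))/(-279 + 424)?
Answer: 195479572/704841375 ≈ 0.27734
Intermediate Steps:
(4 + (-232/141/(-197) + ((69 + 75)*(-64 + 108))/175))/(-279 + 424) = (4 + (-232*1/141*(-1/197) + (144*44)*(1/175)))/145 = (4 + (-232/141*(-1/197) + 6336*(1/175)))*(1/145) = (4 + (232/27777 + 6336/175))*(1/145) = (4 + 176035672/4860975)*(1/145) = (195479572/4860975)*(1/145) = 195479572/704841375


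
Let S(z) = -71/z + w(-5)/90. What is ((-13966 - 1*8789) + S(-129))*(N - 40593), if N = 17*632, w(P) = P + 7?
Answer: 1314246007633/1935 ≈ 6.7920e+8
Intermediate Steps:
w(P) = 7 + P
N = 10744
S(z) = 1/45 - 71/z (S(z) = -71/z + (7 - 5)/90 = -71/z + 2*(1/90) = -71/z + 1/45 = 1/45 - 71/z)
((-13966 - 1*8789) + S(-129))*(N - 40593) = ((-13966 - 1*8789) + (1/45)*(-3195 - 129)/(-129))*(10744 - 40593) = ((-13966 - 8789) + (1/45)*(-1/129)*(-3324))*(-29849) = (-22755 + 1108/1935)*(-29849) = -44029817/1935*(-29849) = 1314246007633/1935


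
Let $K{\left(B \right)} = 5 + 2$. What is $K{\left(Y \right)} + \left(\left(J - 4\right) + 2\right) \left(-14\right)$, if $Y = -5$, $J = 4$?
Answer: $-21$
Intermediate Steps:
$K{\left(B \right)} = 7$
$K{\left(Y \right)} + \left(\left(J - 4\right) + 2\right) \left(-14\right) = 7 + \left(\left(4 - 4\right) + 2\right) \left(-14\right) = 7 + \left(0 + 2\right) \left(-14\right) = 7 + 2 \left(-14\right) = 7 - 28 = -21$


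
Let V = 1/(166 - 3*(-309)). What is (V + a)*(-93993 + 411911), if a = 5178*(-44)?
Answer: -79168059579250/1093 ≈ -7.2432e+10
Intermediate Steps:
a = -227832
V = 1/1093 (V = 1/(166 + 927) = 1/1093 ≈ 0.00091491)
(V + a)*(-93993 + 411911) = (1/1093 - 227832)*(-93993 + 411911) = -249020375/1093*317918 = -79168059579250/1093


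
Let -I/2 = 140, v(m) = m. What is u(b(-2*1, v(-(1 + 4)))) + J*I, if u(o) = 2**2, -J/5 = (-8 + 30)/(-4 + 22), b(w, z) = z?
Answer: 15436/9 ≈ 1715.1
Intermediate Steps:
J = -55/9 (J = -5*(-8 + 30)/(-4 + 22) = -110/18 = -5*11/9 = -55/9 ≈ -6.1111)
I = -280 (I = -2*140 = -280)
u(o) = 4
u(b(-2*1, v(-(1 + 4)))) + J*I = 4 - 55/9*(-280) = 4 + 15400/9 = 15436/9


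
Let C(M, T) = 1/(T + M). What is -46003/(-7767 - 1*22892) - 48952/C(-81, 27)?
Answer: 81044291875/30659 ≈ 2.6434e+6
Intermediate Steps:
C(M, T) = 1/(M + T)
-46003/(-7767 - 1*22892) - 48952/C(-81, 27) = -46003/(-7767 - 1*22892) - 48952/(1/(-81 + 27)) = -46003/(-7767 - 22892) - 48952/(1/(-54)) = -46003/(-30659) - 48952/(-1/54) = -46003*(-1/30659) - 48952*(-54) = 46003/30659 + 2643408 = 81044291875/30659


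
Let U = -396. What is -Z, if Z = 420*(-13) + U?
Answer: 5856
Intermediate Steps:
Z = -5856 (Z = 420*(-13) - 396 = -5460 - 396 = -5856)
-Z = -1*(-5856) = 5856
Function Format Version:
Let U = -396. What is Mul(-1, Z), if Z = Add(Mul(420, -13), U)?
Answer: 5856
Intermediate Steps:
Z = -5856 (Z = Add(Mul(420, -13), -396) = Add(-5460, -396) = -5856)
Mul(-1, Z) = Mul(-1, -5856) = 5856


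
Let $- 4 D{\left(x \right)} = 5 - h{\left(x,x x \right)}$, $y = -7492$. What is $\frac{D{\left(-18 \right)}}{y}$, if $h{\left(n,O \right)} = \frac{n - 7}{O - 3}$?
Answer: $\frac{815}{4809864} \approx 0.00016944$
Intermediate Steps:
$h{\left(n,O \right)} = \frac{-7 + n}{-3 + O}$
$D{\left(x \right)} = - \frac{5}{4} + \frac{-7 + x}{4 \left(-3 + x^{2}\right)}$ ($D{\left(x \right)} = - \frac{5 - \frac{-7 + x}{-3 + x x}}{4} = - \frac{5 - \frac{-7 + x}{-3 + x^{2}}}{4} = - \frac{5}{4} + \frac{-7 + x}{4 \left(-3 + x^{2}\right)}$)
$\frac{D{\left(-18 \right)}}{y} = \frac{\frac{1}{4} \frac{1}{-3 + \left(-18\right)^{2}} \left(8 - 18 - 5 \left(-18\right)^{2}\right)}{-7492} = \frac{8 - 18 - 1620}{4 \left(-3 + 324\right)} \left(- \frac{1}{7492}\right) = \frac{8 - 18 - 1620}{4 \cdot 321} \left(- \frac{1}{7492}\right) = \frac{1}{4} \cdot \frac{1}{321} \left(-1630\right) \left(- \frac{1}{7492}\right) = \left(- \frac{815}{642}\right) \left(- \frac{1}{7492}\right) = \frac{815}{4809864}$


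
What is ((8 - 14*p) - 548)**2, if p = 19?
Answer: 649636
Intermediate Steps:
((8 - 14*p) - 548)**2 = ((8 - 14*19) - 548)**2 = ((8 - 266) - 548)**2 = (-258 - 548)**2 = (-806)**2 = 649636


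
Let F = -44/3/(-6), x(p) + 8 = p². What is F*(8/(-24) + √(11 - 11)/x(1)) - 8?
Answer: -238/27 ≈ -8.8148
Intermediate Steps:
x(p) = -8 + p²
F = 22/9 (F = -44*⅓*(-⅙) = -44/3*(-⅙) = 22/9 ≈ 2.4444)
F*(8/(-24) + √(11 - 11)/x(1)) - 8 = 22*(8/(-24) + √(11 - 11)/(-8 + 1²))/9 - 8 = 22*(8*(-1/24) + √0/(-8 + 1))/9 - 8 = 22*(-⅓ + 0/(-7))/9 - 8 = 22*(-⅓ + 0*(-⅐))/9 - 8 = 22*(-⅓ + 0)/9 - 8 = (22/9)*(-⅓) - 8 = -22/27 - 8 = -238/27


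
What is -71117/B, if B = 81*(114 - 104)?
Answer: -71117/810 ≈ -87.799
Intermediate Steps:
B = 810 (B = 81*10 = 810)
-71117/B = -71117/810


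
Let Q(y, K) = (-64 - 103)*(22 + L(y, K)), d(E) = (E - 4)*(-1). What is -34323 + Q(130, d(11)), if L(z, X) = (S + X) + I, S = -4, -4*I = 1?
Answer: -144473/4 ≈ -36118.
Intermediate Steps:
I = -¼ (I = -¼*1 = -¼ ≈ -0.25000)
d(E) = 4 - E (d(E) = (-4 + E)*(-1) = 4 - E)
L(z, X) = -17/4 + X (L(z, X) = (-4 + X) - ¼ = -17/4 + X)
Q(y, K) = -11857/4 - 167*K (Q(y, K) = (-64 - 103)*(22 + (-17/4 + K)) = -167*(71/4 + K) = -11857/4 - 167*K)
-34323 + Q(130, d(11)) = -34323 + (-11857/4 - 167*(4 - 1*11)) = -34323 + (-11857/4 - 167*(4 - 11)) = -34323 + (-11857/4 - 167*(-7)) = -34323 + (-11857/4 + 1169) = -34323 - 7181/4 = -144473/4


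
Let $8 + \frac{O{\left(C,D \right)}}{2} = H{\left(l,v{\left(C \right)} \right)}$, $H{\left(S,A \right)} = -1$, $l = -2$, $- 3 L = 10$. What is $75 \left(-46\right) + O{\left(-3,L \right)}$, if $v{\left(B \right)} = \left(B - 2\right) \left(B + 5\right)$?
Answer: $-3468$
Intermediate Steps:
$L = - \frac{10}{3}$ ($L = \left(- \frac{1}{3}\right) 10 = - \frac{10}{3} \approx -3.3333$)
$v{\left(B \right)} = \left(-2 + B\right) \left(5 + B\right)$
$O{\left(C,D \right)} = -18$ ($O{\left(C,D \right)} = -16 + 2 \left(-1\right) = -16 - 2 = -18$)
$75 \left(-46\right) + O{\left(-3,L \right)} = 75 \left(-46\right) - 18 = -3450 - 18 = -3468$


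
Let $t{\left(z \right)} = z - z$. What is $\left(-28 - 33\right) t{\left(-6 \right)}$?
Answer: $0$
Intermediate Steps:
$t{\left(z \right)} = 0$
$\left(-28 - 33\right) t{\left(-6 \right)} = \left(-28 - 33\right) 0 = \left(-61\right) 0 = 0$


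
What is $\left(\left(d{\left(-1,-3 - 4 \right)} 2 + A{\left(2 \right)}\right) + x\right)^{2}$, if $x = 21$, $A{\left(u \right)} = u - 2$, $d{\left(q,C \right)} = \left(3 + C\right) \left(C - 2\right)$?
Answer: $8649$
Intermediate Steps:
$d{\left(q,C \right)} = \left(-2 + C\right) \left(3 + C\right)$ ($d{\left(q,C \right)} = \left(3 + C\right) \left(-2 + C\right) = \left(-2 + C\right) \left(3 + C\right)$)
$A{\left(u \right)} = -2 + u$
$\left(\left(d{\left(-1,-3 - 4 \right)} 2 + A{\left(2 \right)}\right) + x\right)^{2} = \left(\left(\left(-6 - 7 + \left(-3 - 4\right)^{2}\right) 2 + \left(-2 + 2\right)\right) + 21\right)^{2} = \left(\left(\left(-6 - 7 + \left(-3 - 4\right)^{2}\right) 2 + 0\right) + 21\right)^{2} = \left(\left(\left(-6 - 7 + \left(-7\right)^{2}\right) 2 + 0\right) + 21\right)^{2} = \left(\left(\left(-6 - 7 + 49\right) 2 + 0\right) + 21\right)^{2} = \left(\left(36 \cdot 2 + 0\right) + 21\right)^{2} = \left(\left(72 + 0\right) + 21\right)^{2} = \left(72 + 21\right)^{2} = 93^{2} = 8649$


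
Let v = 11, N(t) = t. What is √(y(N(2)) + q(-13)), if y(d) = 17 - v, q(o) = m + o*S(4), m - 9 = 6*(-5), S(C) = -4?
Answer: √37 ≈ 6.0828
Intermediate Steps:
m = -21 (m = 9 + 6*(-5) = 9 - 30 = -21)
q(o) = -21 - 4*o (q(o) = -21 + o*(-4) = -21 - 4*o)
y(d) = 6 (y(d) = 17 - 1*11 = 17 - 11 = 6)
√(y(N(2)) + q(-13)) = √(6 + (-21 - 4*(-13))) = √(6 + (-21 + 52)) = √(6 + 31) = √37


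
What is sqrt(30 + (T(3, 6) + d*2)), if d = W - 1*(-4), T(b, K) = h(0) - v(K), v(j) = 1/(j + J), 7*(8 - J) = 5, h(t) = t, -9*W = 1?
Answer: sqrt(326089)/93 ≈ 6.1402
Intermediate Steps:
W = -1/9 (W = -1/9*1 = -1/9 ≈ -0.11111)
J = 51/7 (J = 8 - 1/7*5 = 8 - 5/7 = 51/7 ≈ 7.2857)
v(j) = 1/(51/7 + j) (v(j) = 1/(j + 51/7) = 1/(51/7 + j))
T(b, K) = -7/(51 + 7*K) (T(b, K) = 0 - 7/(51 + 7*K) = -7/(51 + 7*K))
d = 35/9 (d = -1/9 - 1*(-4) = -1/9 + 4 = 35/9 ≈ 3.8889)
sqrt(30 + (T(3, 6) + d*2)) = sqrt(30 + (-7/(51 + 7*6) + (35/9)*2)) = sqrt(30 + (-7/(51 + 42) + 70/9)) = sqrt(30 + (-7/93 + 70/9)) = sqrt(30 + 2149/279) = sqrt(10519/279) = sqrt(326089)/93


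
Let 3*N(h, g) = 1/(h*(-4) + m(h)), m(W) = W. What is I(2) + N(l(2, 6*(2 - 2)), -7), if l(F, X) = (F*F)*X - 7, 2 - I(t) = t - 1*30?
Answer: 1891/63 ≈ 30.016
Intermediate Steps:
I(t) = 32 - t (I(t) = 2 - (t - 1*30) = 2 - (t - 30) = 2 - (-30 + t) = 2 + (30 - t) = 32 - t)
l(F, X) = -7 + X*F**2 (l(F, X) = F**2*X - 7 = X*F**2 - 7 = -7 + X*F**2)
N(h, g) = -1/(9*h) (N(h, g) = 1/(3*(h*(-4) + h)) = 1/(3*(-4*h + h)) = 1/(3*((-3*h))) = (-1/(3*h))/3 = -1/(9*h))
I(2) + N(l(2, 6*(2 - 2)), -7) = (32 - 1*2) - 1/(9*(-7 + (6*(2 - 2))*2**2)) = (32 - 2) - 1/(9*(-7 + (6*0)*4)) = 30 - 1/(9*(-7 + 0*4)) = 30 - 1/(9*(-7 + 0)) = 30 - 1/9/(-7) = 30 - 1/9*(-1/7) = 30 + 1/63 = 1891/63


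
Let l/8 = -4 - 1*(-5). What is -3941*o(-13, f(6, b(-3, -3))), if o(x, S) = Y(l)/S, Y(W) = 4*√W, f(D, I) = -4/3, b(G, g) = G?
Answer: 23646*√2 ≈ 33441.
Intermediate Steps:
f(D, I) = -4/3 (f(D, I) = -4*⅓ = -4/3)
l = 8 (l = 8*(-4 - 1*(-5)) = 8*(-4 + 5) = 8*1 = 8)
o(x, S) = 8*√2/S (o(x, S) = (4*√8)/S = (4*(2*√2))/S = (8*√2)/S = 8*√2/S)
-3941*o(-13, f(6, b(-3, -3))) = -31528*√2/(-4/3) = -31528*√2*(-3)/4 = -(-23646)*√2 = 23646*√2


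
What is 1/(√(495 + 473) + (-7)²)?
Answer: 49/1433 - 22*√2/1433 ≈ 0.012482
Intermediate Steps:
1/(√(495 + 473) + (-7)²) = 1/(√968 + 49) = 1/(22*√2 + 49) = 1/(49 + 22*√2)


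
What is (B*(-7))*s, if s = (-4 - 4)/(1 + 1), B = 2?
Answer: 56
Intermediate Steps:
s = -4 (s = -8/2 = -8*½ = -4)
(B*(-7))*s = (2*(-7))*(-4) = -14*(-4) = 56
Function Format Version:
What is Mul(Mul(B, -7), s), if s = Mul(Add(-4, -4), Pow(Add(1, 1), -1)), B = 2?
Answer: 56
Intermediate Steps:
s = -4 (s = Mul(-8, Pow(2, -1)) = Mul(-8, Rational(1, 2)) = -4)
Mul(Mul(B, -7), s) = Mul(Mul(2, -7), -4) = Mul(-14, -4) = 56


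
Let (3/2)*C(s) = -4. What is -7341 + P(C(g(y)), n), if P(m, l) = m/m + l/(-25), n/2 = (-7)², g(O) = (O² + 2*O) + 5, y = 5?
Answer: -183598/25 ≈ -7343.9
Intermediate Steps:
g(O) = 5 + O² + 2*O
C(s) = -8/3 (C(s) = (⅔)*(-4) = -8/3)
n = 98 (n = 2*(-7)² = 2*49 = 98)
P(m, l) = 1 - l/25 (P(m, l) = 1 + l*(-1/25) = 1 - l/25)
-7341 + P(C(g(y)), n) = -7341 + (1 - 1/25*98) = -7341 + (1 - 98/25) = -7341 - 73/25 = -183598/25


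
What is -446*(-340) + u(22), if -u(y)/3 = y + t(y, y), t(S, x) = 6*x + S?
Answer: 151112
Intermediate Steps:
t(S, x) = S + 6*x
u(y) = -24*y (u(y) = -3*(y + (y + 6*y)) = -3*(y + 7*y) = -24*y)
-446*(-340) + u(22) = -446*(-340) - 24*22 = 151640 - 528 = 151112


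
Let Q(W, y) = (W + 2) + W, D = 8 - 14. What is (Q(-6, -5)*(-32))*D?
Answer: -1920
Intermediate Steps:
D = -6
Q(W, y) = 2 + 2*W (Q(W, y) = (2 + W) + W = 2 + 2*W)
(Q(-6, -5)*(-32))*D = ((2 + 2*(-6))*(-32))*(-6) = ((2 - 12)*(-32))*(-6) = -10*(-32)*(-6) = 320*(-6) = -1920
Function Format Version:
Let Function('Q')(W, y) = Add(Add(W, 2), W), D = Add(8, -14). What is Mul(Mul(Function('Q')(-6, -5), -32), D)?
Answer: -1920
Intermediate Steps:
D = -6
Function('Q')(W, y) = Add(2, Mul(2, W)) (Function('Q')(W, y) = Add(Add(2, W), W) = Add(2, Mul(2, W)))
Mul(Mul(Function('Q')(-6, -5), -32), D) = Mul(Mul(Add(2, Mul(2, -6)), -32), -6) = Mul(Mul(Add(2, -12), -32), -6) = Mul(Mul(-10, -32), -6) = Mul(320, -6) = -1920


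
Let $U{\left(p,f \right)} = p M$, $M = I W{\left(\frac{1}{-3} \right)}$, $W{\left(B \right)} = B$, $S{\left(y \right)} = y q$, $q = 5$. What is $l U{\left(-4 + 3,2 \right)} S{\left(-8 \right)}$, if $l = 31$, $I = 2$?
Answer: $- \frac{2480}{3} \approx -826.67$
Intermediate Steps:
$S{\left(y \right)} = 5 y$ ($S{\left(y \right)} = y 5 = 5 y$)
$M = - \frac{2}{3}$ ($M = \frac{2}{-3} = 2 \left(- \frac{1}{3}\right) = - \frac{2}{3} \approx -0.66667$)
$U{\left(p,f \right)} = - \frac{2 p}{3}$ ($U{\left(p,f \right)} = p \left(- \frac{2}{3}\right) = - \frac{2 p}{3}$)
$l U{\left(-4 + 3,2 \right)} S{\left(-8 \right)} = 31 \left(- \frac{2 \left(-4 + 3\right)}{3}\right) 5 \left(-8\right) = 31 \left(\left(- \frac{2}{3}\right) \left(-1\right)\right) \left(-40\right) = 31 \cdot \frac{2}{3} \left(-40\right) = \frac{62}{3} \left(-40\right) = - \frac{2480}{3}$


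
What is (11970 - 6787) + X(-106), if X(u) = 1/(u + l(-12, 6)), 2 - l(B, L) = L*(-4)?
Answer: 414639/80 ≈ 5183.0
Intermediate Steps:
l(B, L) = 2 + 4*L (l(B, L) = 2 - L*(-4) = 2 - (-4)*L = 2 + 4*L)
X(u) = 1/(26 + u) (X(u) = 1/(u + (2 + 4*6)) = 1/(u + (2 + 24)) = 1/(u + 26) = 1/(26 + u))
(11970 - 6787) + X(-106) = (11970 - 6787) + 1/(26 - 106) = 5183 + 1/(-80) = 5183 - 1/80 = 414639/80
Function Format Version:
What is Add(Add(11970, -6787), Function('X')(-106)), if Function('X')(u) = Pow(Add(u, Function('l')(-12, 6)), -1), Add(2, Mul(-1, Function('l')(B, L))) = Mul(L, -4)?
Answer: Rational(414639, 80) ≈ 5183.0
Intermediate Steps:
Function('l')(B, L) = Add(2, Mul(4, L)) (Function('l')(B, L) = Add(2, Mul(-1, Mul(L, -4))) = Add(2, Mul(-1, Mul(-4, L))) = Add(2, Mul(4, L)))
Function('X')(u) = Pow(Add(26, u), -1) (Function('X')(u) = Pow(Add(u, Add(2, Mul(4, 6))), -1) = Pow(Add(u, Add(2, 24)), -1) = Pow(Add(u, 26), -1) = Pow(Add(26, u), -1))
Add(Add(11970, -6787), Function('X')(-106)) = Add(Add(11970, -6787), Pow(Add(26, -106), -1)) = Add(5183, Pow(-80, -1)) = Add(5183, Rational(-1, 80)) = Rational(414639, 80)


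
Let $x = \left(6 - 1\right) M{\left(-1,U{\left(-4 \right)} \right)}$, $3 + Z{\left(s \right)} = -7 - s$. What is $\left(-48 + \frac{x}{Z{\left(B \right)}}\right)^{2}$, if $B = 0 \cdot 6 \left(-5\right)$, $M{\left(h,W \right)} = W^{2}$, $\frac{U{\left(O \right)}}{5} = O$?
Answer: $61504$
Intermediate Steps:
$U{\left(O \right)} = 5 O$
$B = 0$ ($B = 0 \left(-5\right) = 0$)
$Z{\left(s \right)} = -10 - s$ ($Z{\left(s \right)} = -3 - \left(7 + s\right) = -10 - s$)
$x = 2000$ ($x = \left(6 - 1\right) \left(5 \left(-4\right)\right)^{2} = 5 \left(-20\right)^{2} = 5 \cdot 400 = 2000$)
$\left(-48 + \frac{x}{Z{\left(B \right)}}\right)^{2} = \left(-48 + \frac{2000}{-10 - 0}\right)^{2} = \left(-48 + \frac{2000}{-10 + 0}\right)^{2} = \left(-48 + \frac{2000}{-10}\right)^{2} = \left(-48 + 2000 \left(- \frac{1}{10}\right)\right)^{2} = \left(-48 - 200\right)^{2} = \left(-248\right)^{2} = 61504$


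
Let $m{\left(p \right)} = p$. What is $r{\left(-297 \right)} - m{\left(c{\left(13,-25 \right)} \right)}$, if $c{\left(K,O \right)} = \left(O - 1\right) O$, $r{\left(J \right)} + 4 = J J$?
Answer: $87555$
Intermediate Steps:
$r{\left(J \right)} = -4 + J^{2}$ ($r{\left(J \right)} = -4 + J J = -4 + J^{2}$)
$c{\left(K,O \right)} = O \left(-1 + O\right)$ ($c{\left(K,O \right)} = \left(-1 + O\right) O = O \left(-1 + O\right)$)
$r{\left(-297 \right)} - m{\left(c{\left(13,-25 \right)} \right)} = \left(-4 + \left(-297\right)^{2}\right) - - 25 \left(-1 - 25\right) = \left(-4 + 88209\right) - \left(-25\right) \left(-26\right) = 88205 - 650 = 87555$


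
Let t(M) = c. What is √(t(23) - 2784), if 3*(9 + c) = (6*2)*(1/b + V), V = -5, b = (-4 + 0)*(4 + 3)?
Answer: 6*I*√3829/7 ≈ 53.039*I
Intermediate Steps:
b = -28 (b = -4*7 = -28)
c = -204/7 (c = -9 + ((6*2)*(1/(-28) - 5))/3 = -9 + (12*(-1/28 - 5))/3 = -9 + (12*(-141/28))/3 = -9 + (⅓)*(-423/7) = -9 - 141/7 = -204/7 ≈ -29.143)
t(M) = -204/7
√(t(23) - 2784) = √(-204/7 - 2784) = √(-19692/7) = 6*I*√3829/7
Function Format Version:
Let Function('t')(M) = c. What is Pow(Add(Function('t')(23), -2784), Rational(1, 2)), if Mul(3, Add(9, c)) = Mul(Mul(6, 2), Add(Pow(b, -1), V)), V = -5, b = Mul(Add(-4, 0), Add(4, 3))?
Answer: Mul(Rational(6, 7), I, Pow(3829, Rational(1, 2))) ≈ Mul(53.039, I)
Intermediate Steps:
b = -28 (b = Mul(-4, 7) = -28)
c = Rational(-204, 7) (c = Add(-9, Mul(Rational(1, 3), Mul(Mul(6, 2), Add(Pow(-28, -1), -5)))) = Add(-9, Mul(Rational(1, 3), Mul(12, Add(Rational(-1, 28), -5)))) = Add(-9, Mul(Rational(1, 3), Mul(12, Rational(-141, 28)))) = Add(-9, Mul(Rational(1, 3), Rational(-423, 7))) = Add(-9, Rational(-141, 7)) = Rational(-204, 7) ≈ -29.143)
Function('t')(M) = Rational(-204, 7)
Pow(Add(Function('t')(23), -2784), Rational(1, 2)) = Pow(Add(Rational(-204, 7), -2784), Rational(1, 2)) = Pow(Rational(-19692, 7), Rational(1, 2)) = Mul(Rational(6, 7), I, Pow(3829, Rational(1, 2)))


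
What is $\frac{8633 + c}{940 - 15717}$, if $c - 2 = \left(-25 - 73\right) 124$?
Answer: $\frac{3517}{14777} \approx 0.238$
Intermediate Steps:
$c = -12150$ ($c = 2 + \left(-25 - 73\right) 124 = 2 - 12152 = -12150$)
$\frac{8633 + c}{940 - 15717} = \frac{8633 - 12150}{940 - 15717} = - \frac{3517}{-14777} = \left(-3517\right) \left(- \frac{1}{14777}\right) = \frac{3517}{14777}$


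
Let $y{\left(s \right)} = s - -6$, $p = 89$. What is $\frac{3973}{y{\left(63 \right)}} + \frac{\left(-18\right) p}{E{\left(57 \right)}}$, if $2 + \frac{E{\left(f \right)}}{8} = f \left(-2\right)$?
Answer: $\frac{1898741}{32016} \approx 59.306$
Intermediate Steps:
$E{\left(f \right)} = -16 - 16 f$ ($E{\left(f \right)} = -16 + 8 f \left(-2\right) = -16 + 8 \left(- 2 f\right) = -16 - 16 f$)
$y{\left(s \right)} = 6 + s$ ($y{\left(s \right)} = s + 6 = 6 + s$)
$\frac{3973}{y{\left(63 \right)}} + \frac{\left(-18\right) p}{E{\left(57 \right)}} = \frac{3973}{6 + 63} + \frac{\left(-18\right) 89}{-16 - 912} = \frac{3973}{69} - \frac{1602}{-16 - 912} = 3973 \cdot \frac{1}{69} - \frac{1602}{-928} = \frac{3973}{69} - - \frac{801}{464} = \frac{3973}{69} + \frac{801}{464} = \frac{1898741}{32016}$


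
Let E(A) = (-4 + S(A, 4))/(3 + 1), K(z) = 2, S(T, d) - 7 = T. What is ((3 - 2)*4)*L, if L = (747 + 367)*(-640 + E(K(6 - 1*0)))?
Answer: -2846270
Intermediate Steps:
S(T, d) = 7 + T
E(A) = ¾ + A/4 (E(A) = (-4 + (7 + A))/(3 + 1) = (3 + A)/4 = (3 + A)*(¼) = ¾ + A/4)
L = -1423135/2 (L = (747 + 367)*(-640 + (¾ + (¼)*2)) = 1114*(-640 + (¾ + ½)) = 1114*(-640 + 5/4) = 1114*(-2555/4) = -1423135/2 ≈ -7.1157e+5)
((3 - 2)*4)*L = ((3 - 2)*4)*(-1423135/2) = (1*4)*(-1423135/2) = 4*(-1423135/2) = -2846270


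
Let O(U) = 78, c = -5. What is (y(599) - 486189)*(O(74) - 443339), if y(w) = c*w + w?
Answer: 216570675685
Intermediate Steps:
y(w) = -4*w (y(w) = -5*w + w = -4*w)
(y(599) - 486189)*(O(74) - 443339) = (-4*599 - 486189)*(78 - 443339) = (-2396 - 486189)*(-443261) = -488585*(-443261) = 216570675685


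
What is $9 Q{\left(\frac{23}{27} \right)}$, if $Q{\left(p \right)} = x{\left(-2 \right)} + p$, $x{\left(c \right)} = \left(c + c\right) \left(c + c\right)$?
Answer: $\frac{455}{3} \approx 151.67$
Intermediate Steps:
$x{\left(c \right)} = 4 c^{2}$ ($x{\left(c \right)} = 2 c 2 c = 4 c^{2}$)
$Q{\left(p \right)} = 16 + p$ ($Q{\left(p \right)} = 4 \left(-2\right)^{2} + p = 4 \cdot 4 + p = 16 + p$)
$9 Q{\left(\frac{23}{27} \right)} = 9 \left(16 + \frac{23}{27}\right) = 9 \cdot \frac{455}{27} = \frac{455}{3}$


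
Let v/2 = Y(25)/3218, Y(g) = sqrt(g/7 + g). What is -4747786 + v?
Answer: -4747786 + 10*sqrt(14)/11263 ≈ -4.7478e+6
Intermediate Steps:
Y(g) = 2*sqrt(14)*sqrt(g)/7 (Y(g) = sqrt(g*(1/7) + g) = sqrt(g/7 + g) = sqrt(8*g/7) = 2*sqrt(14)*sqrt(g)/7)
v = 10*sqrt(14)/11263 (v = 2*((2*sqrt(14)*sqrt(25)/7)/3218) = 2*(((2/7)*sqrt(14)*5)/3218) = 2*((10*sqrt(14)/7)/3218) = 2*(5*sqrt(14)/11263) = 10*sqrt(14)/11263 ≈ 0.0033221)
-4747786 + v = -4747786 + 10*sqrt(14)/11263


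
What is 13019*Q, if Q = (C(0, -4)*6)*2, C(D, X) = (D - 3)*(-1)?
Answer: 468684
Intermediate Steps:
C(D, X) = 3 - D (C(D, X) = (-3 + D)*(-1) = 3 - D)
Q = 36 (Q = ((3 - 1*0)*6)*2 = ((3 + 0)*6)*2 = (3*6)*2 = 18*2 = 36)
13019*Q = 13019*36 = 468684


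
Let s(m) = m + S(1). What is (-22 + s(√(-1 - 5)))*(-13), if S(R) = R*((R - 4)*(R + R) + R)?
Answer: 351 - 13*I*√6 ≈ 351.0 - 31.843*I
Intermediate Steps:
S(R) = R*(R + 2*R*(-4 + R)) (S(R) = R*((-4 + R)*(2*R) + R) = R*(2*R*(-4 + R) + R) = R*(R + 2*R*(-4 + R)))
s(m) = -5 + m (s(m) = m + 1²*(-7 + 2*1) = m + 1*(-7 + 2) = m + 1*(-5) = m - 5 = -5 + m)
(-22 + s(√(-1 - 5)))*(-13) = (-22 + (-5 + √(-1 - 5)))*(-13) = (-22 + (-5 + √(-6)))*(-13) = (-22 + (-5 + I*√6))*(-13) = (-27 + I*√6)*(-13) = 351 - 13*I*√6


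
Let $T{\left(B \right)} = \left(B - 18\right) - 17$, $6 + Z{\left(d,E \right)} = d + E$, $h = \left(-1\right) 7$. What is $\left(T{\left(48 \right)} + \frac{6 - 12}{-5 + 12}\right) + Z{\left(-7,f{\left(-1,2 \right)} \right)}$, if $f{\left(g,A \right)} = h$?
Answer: $- \frac{55}{7} \approx -7.8571$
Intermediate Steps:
$h = -7$
$f{\left(g,A \right)} = -7$
$Z{\left(d,E \right)} = -6 + E + d$ ($Z{\left(d,E \right)} = -6 + \left(d + E\right) = -6 + \left(E + d\right) = -6 + E + d$)
$T{\left(B \right)} = -35 + B$ ($T{\left(B \right)} = \left(-18 + B\right) - 17 = -35 + B$)
$\left(T{\left(48 \right)} + \frac{6 - 12}{-5 + 12}\right) + Z{\left(-7,f{\left(-1,2 \right)} \right)} = \left(\left(-35 + 48\right) + \frac{6 - 12}{-5 + 12}\right) - 20 = \left(13 + \frac{1}{7} \left(-6\right)\right) - 20 = \left(13 - \frac{6}{7}\right) - 20 = \frac{85}{7} - 20 = - \frac{55}{7}$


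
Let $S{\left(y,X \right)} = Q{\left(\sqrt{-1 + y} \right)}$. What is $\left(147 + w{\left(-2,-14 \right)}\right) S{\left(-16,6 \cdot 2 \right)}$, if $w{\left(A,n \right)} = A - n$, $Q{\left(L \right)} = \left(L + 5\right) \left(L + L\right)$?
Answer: $-5406 + 1590 i \sqrt{17} \approx -5406.0 + 6555.7 i$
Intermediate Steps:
$Q{\left(L \right)} = 2 L \left(5 + L\right)$ ($Q{\left(L \right)} = \left(5 + L\right) 2 L = 2 L \left(5 + L\right)$)
$S{\left(y,X \right)} = 2 \sqrt{-1 + y} \left(5 + \sqrt{-1 + y}\right)$
$\left(147 + w{\left(-2,-14 \right)}\right) S{\left(-16,6 \cdot 2 \right)} = \left(147 - -12\right) \left(-2 + 2 \left(-16\right) + 10 \sqrt{-1 - 16}\right) = \left(147 + \left(-2 + 14\right)\right) \left(-2 - 32 + 10 \sqrt{-17}\right) = \left(147 + 12\right) \left(-2 - 32 + 10 i \sqrt{17}\right) = 159 \left(-2 - 32 + 10 i \sqrt{17}\right) = 159 \left(-34 + 10 i \sqrt{17}\right) = -5406 + 1590 i \sqrt{17}$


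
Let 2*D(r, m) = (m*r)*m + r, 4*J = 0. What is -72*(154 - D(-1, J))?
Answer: -11124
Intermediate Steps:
J = 0 (J = (¼)*0 = 0)
D(r, m) = r/2 + r*m²/2 (D(r, m) = ((m*r)*m + r)/2 = (r*m² + r)/2 = (r + r*m²)/2 = r/2 + r*m²/2)
-72*(154 - D(-1, J)) = -72*(154 - (-1)*(1 + 0²)/2) = -72*(154 - (-1)*(1 + 0)/2) = -72*(154 - (-1)/2) = -72*(154 - 1*(-½)) = -72*(154 + ½) = -72*309/2 = -11124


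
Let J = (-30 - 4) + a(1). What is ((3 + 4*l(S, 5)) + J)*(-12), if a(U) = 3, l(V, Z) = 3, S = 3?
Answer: 192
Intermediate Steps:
J = -31 (J = (-30 - 4) + 3 = -34 + 3 = -31)
((3 + 4*l(S, 5)) + J)*(-12) = ((3 + 4*3) - 31)*(-12) = ((3 + 12) - 31)*(-12) = (15 - 31)*(-12) = -16*(-12) = 192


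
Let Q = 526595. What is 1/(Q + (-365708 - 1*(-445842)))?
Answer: 1/606729 ≈ 1.6482e-6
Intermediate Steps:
1/(Q + (-365708 - 1*(-445842))) = 1/(526595 + (-365708 - 1*(-445842))) = 1/(526595 + (-365708 + 445842)) = 1/(526595 + 80134) = 1/606729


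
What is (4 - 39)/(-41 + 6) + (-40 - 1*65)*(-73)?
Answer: 7666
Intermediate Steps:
(4 - 39)/(-41 + 6) + (-40 - 1*65)*(-73) = -35/(-35) + (-40 - 65)*(-73) = -35*(-1/35) - 105*(-73) = 1 + 7665 = 7666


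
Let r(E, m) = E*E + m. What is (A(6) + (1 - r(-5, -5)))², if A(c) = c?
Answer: 169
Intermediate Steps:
r(E, m) = m + E² (r(E, m) = E² + m = m + E²)
(A(6) + (1 - r(-5, -5)))² = (6 + (1 - (-5 + (-5)²)))² = (6 + (1 - (-5 + 25)))² = (6 + (1 - 1*20))² = (6 + (1 - 20))² = (6 - 19)² = (-13)² = 169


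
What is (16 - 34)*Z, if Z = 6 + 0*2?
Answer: -108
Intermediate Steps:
Z = 6 (Z = 6 + 0 = 6)
(16 - 34)*Z = (16 - 34)*6 = -18*6 = -108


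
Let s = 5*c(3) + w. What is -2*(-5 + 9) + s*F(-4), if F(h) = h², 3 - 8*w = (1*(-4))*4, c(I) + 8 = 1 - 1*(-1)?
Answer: -450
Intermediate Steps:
c(I) = -6 (c(I) = -8 + (1 - 1*(-1)) = -8 + (1 + 1) = -8 + 2 = -6)
w = 19/8 (w = 3/8 - 1*(-4)*4/8 = 3/8 - (-1)*4/2 = 3/8 - ⅛*(-16) = 3/8 + 2 = 19/8 ≈ 2.3750)
s = -221/8 (s = 5*(-6) + 19/8 = -30 + 19/8 = -221/8 ≈ -27.625)
-2*(-5 + 9) + s*F(-4) = -2*(-5 + 9) - 221/8*(-4)² = -2*4 - 221/8*16 = -8 - 442 = -450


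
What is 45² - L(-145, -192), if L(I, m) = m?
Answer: 2217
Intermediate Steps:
45² - L(-145, -192) = 45² - 1*(-192) = 2025 + 192 = 2217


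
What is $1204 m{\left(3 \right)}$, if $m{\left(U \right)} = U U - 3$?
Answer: $7224$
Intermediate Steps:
$m{\left(U \right)} = -3 + U^{2}$ ($m{\left(U \right)} = U^{2} - 3 = -3 + U^{2}$)
$1204 m{\left(3 \right)} = 1204 \left(-3 + 3^{2}\right) = 1204 \left(-3 + 9\right) = 1204 \cdot 6 = 7224$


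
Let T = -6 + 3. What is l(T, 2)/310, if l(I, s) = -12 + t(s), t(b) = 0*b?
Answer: -6/155 ≈ -0.038710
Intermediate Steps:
t(b) = 0
T = -3
l(I, s) = -12 (l(I, s) = -12 + 0 = -12)
l(T, 2)/310 = -12/310 = -12*1/310 = -6/155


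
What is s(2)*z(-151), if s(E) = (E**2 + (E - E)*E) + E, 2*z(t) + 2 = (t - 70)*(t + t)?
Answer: 200220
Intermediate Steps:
z(t) = -1 + t*(-70 + t) (z(t) = -1 + ((t - 70)*(t + t))/2 = -1 + ((-70 + t)*(2*t))/2 = -1 + (2*t*(-70 + t))/2 = -1 + t*(-70 + t))
s(E) = E + E**2 (s(E) = (E**2 + 0*E) + E = (E**2 + 0) + E = E**2 + E = E + E**2)
s(2)*z(-151) = (2*(1 + 2))*(-1 + (-151)**2 - 70*(-151)) = (2*3)*(-1 + 22801 + 10570) = 6*33370 = 200220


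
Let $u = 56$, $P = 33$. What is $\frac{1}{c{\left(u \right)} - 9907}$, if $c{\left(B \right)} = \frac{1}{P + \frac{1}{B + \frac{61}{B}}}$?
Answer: $- \frac{105557}{1045750002} \approx -0.00010094$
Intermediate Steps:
$c{\left(B \right)} = \frac{1}{33 + \frac{1}{B + \frac{61}{B}}}$
$\frac{1}{c{\left(u \right)} - 9907} = \frac{1}{\frac{61 + 56^{2}}{2013 + 56 + 33 \cdot 56^{2}} - 9907} = \frac{1}{\frac{61 + 3136}{2013 + 56 + 33 \cdot 3136} - 9907} = \frac{1}{\frac{1}{2013 + 56 + 103488} \cdot 3197 - 9907} = \frac{1}{\frac{1}{105557} \cdot 3197 - 9907} = \frac{1}{\frac{3197}{105557} - 9907} = \frac{1}{- \frac{1045750002}{105557}} = - \frac{105557}{1045750002}$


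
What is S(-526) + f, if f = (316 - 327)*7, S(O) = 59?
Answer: -18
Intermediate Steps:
f = -77 (f = -11*7 = -77)
S(-526) + f = 59 - 77 = -18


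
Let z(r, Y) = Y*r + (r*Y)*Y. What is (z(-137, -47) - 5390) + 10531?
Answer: -291053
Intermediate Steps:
z(r, Y) = Y*r + r*Y² (z(r, Y) = Y*r + (Y*r)*Y = Y*r + r*Y²)
(z(-137, -47) - 5390) + 10531 = (-47*(-137)*(1 - 47) - 5390) + 10531 = (-47*(-137)*(-46) - 5390) + 10531 = (-296194 - 5390) + 10531 = -301584 + 10531 = -291053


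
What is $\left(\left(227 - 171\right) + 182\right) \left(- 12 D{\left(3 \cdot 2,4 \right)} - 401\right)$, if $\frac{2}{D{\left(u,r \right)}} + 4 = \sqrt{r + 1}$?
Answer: $- \frac{1026970}{11} + \frac{5712 \sqrt{5}}{11} \approx -92200.0$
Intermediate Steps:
$D{\left(u,r \right)} = \frac{2}{-4 + \sqrt{1 + r}}$ ($D{\left(u,r \right)} = \frac{2}{-4 + \sqrt{r + 1}} = \frac{2}{-4 + \sqrt{1 + r}}$)
$\left(\left(227 - 171\right) + 182\right) \left(- 12 D{\left(3 \cdot 2,4 \right)} - 401\right) = \left(\left(227 - 171\right) + 182\right) \left(- 12 \frac{2}{-4 + \sqrt{1 + 4}} - 401\right) = \left(\left(227 - 171\right) + 182\right) \left(- 12 \frac{2}{-4 + \sqrt{5}} - 401\right) = \left(56 + 182\right) \left(- \frac{24}{-4 + \sqrt{5}} - 401\right) = 238 \left(-401 - \frac{24}{-4 + \sqrt{5}}\right) = -95438 - \frac{5712}{-4 + \sqrt{5}}$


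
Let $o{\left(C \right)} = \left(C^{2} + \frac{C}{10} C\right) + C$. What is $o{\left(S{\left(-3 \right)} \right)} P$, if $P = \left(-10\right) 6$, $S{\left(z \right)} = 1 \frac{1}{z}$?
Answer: $\frac{38}{3} \approx 12.667$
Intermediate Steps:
$S{\left(z \right)} = \frac{1}{z}$
$o{\left(C \right)} = C + \frac{11 C^{2}}{10}$ ($o{\left(C \right)} = \left(C^{2} + C \frac{1}{10} C\right) + C = \left(C^{2} + \frac{C}{10} C\right) + C = \left(C^{2} + \frac{C^{2}}{10}\right) + C = \frac{11 C^{2}}{10} + C = C + \frac{11 C^{2}}{10}$)
$P = -60$
$o{\left(S{\left(-3 \right)} \right)} P = \frac{10 + \frac{11}{-3}}{10 \left(-3\right)} \left(-60\right) = \frac{1}{10} \left(- \frac{1}{3}\right) \left(10 + 11 \left(- \frac{1}{3}\right)\right) \left(-60\right) = \frac{1}{10} \left(- \frac{1}{3}\right) \left(10 - \frac{11}{3}\right) \left(-60\right) = \frac{1}{10} \left(- \frac{1}{3}\right) \frac{19}{3} \left(-60\right) = \left(- \frac{19}{90}\right) \left(-60\right) = \frac{38}{3}$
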